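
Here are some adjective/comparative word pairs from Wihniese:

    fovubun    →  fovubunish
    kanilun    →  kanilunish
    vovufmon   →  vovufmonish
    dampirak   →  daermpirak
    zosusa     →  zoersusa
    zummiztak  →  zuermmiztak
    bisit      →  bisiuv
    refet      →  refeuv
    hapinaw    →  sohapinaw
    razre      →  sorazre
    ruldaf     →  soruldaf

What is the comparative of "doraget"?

dorageuv

dampirak and hapinaw both have last vowel 'a' yet inflect differently (daermpirak, sohapinaw), so the last vowel is not what conditions the rule; the final letter is.
"doraget" ends in -t. The stems ending in -t (bisit → bisiuv, refet → refeuv) drop the final letter and add -uv.
So doraget → dorageuv.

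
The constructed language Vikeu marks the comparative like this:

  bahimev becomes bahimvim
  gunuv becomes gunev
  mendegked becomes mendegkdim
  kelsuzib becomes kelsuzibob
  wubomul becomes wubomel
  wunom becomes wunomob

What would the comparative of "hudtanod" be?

"hudtanod" has last vowel 'o'. The one such stem in the data (wunom → wunomob) adds -ob, so the same rule applies.
So hudtanod → hudtanodob.

hudtanodob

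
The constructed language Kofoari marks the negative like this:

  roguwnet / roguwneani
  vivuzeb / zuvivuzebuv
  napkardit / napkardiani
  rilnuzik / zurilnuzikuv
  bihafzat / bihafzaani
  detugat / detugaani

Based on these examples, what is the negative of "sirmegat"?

napkardit and rilnuzik both have last vowel 'i' yet inflect differently (napkardiani, zurilnuzikuv), so the last vowel is not what conditions the rule; the final letter is.
"sirmegat" ends in -t. The stems ending in -t (detugat → detugaani, bihafzat → bihafzaani, roguwnet → roguwneani) drop the final letter and add -ani.
The other pattern: stems ending in -b or -k add zu- … -uv around the stem.
So sirmegat → sirmegaani.

sirmegaani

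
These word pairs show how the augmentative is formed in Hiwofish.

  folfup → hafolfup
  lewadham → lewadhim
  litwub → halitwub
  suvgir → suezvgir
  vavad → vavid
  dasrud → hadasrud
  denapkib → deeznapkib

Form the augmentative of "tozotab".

vavad and dasrud both end in -d yet inflect differently (vavid, hadasrud), so the final letter is not what conditions the rule; the last vowel is.
"tozotab" has last vowel 'a'. The stems whose last vowel is 'a' (lewadham → lewadhim, vavad → vavid) change the last vowel to 'i'.
The other patterns: stems whose last vowel is 'u' add the prefix ha-; stems whose last vowel is 'i' insert -ez- after the first vowel.
So tozotab → tozotib.

tozotib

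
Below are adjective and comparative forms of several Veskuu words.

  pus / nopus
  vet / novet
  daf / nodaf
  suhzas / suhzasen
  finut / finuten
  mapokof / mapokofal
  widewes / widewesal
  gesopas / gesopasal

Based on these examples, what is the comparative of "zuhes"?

"zuhes" has 2 vowels. The stems with 2 vowels (suhzas → suhzasen, finut → finuten) add -en.
The other patterns: stems with 1 vowel add the prefix no-; stems with 3 vowels add -al.
So zuhes → zuhesen.

zuhesen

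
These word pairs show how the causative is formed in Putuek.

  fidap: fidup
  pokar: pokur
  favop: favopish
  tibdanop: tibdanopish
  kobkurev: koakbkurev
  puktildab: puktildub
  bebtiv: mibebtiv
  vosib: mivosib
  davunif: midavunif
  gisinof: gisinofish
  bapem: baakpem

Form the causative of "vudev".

vuakdev

"vudev" has last vowel 'e'. The stems whose last vowel is 'e' (bapem → baakpem, kobkurev → koakbkurev) insert -ak- after the first vowel.
So vudev → vuakdev.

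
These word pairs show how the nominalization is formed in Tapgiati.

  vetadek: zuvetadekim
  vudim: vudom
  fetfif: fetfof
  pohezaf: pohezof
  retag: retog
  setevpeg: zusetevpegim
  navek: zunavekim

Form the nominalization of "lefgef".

zulefgefim

setevpeg and retag both end in -g yet inflect differently (zusetevpegim, retog), so the final letter is not what conditions the rule; the last vowel is.
"lefgef" has last vowel 'e'. The stems whose last vowel is 'e' (navek → zunavekim, setevpeg → zusetevpegim, vetadek → zuvetadekim) add zu- … -im around the stem.
The other pattern: stems whose last vowel is 'a' or 'i' change the last vowel to 'o'.
So lefgef → zulefgefim.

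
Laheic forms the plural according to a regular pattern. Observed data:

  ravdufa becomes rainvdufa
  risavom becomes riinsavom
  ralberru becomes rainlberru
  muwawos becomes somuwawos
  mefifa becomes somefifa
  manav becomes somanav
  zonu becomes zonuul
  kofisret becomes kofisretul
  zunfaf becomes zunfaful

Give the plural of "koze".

ravdufa and mefifa both end in -a yet inflect differently (rainvdufa, somefifa), so the final letter is not what conditions the rule; the first letter is.
"koze" begins with k-. The one such stem in the data (kofisret → kofisretul) adds -ul, so the same rule applies.
The other patterns: stems beginning with r- insert -in- after the first vowel; stems beginning with m- add the prefix so-.
So koze → kozeul.

kozeul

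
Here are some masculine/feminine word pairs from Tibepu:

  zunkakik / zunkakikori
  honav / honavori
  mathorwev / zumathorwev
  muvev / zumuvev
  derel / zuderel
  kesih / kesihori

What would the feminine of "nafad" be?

muvev and honav both end in -v yet inflect differently (zumuvev, honavori), so the final letter is not what conditions the rule; the last vowel is.
"nafad" has last vowel 'a'. The one such stem in the data (honav → honavori) adds -ori, so the same rule applies.
So nafad → nafadori.

nafadori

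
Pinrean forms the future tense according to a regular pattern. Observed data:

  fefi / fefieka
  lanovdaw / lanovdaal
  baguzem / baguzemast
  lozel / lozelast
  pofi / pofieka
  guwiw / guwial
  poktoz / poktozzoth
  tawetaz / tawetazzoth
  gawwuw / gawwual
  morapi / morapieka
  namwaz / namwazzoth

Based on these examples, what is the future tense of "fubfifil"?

fubfifilast

namwaz and lanovdaw both have last vowel 'a' yet inflect differently (namwazzoth, lanovdaal), so the last vowel is not what conditions the rule; the final letter is.
"fubfifil" ends in -l. The one such stem in the data (lozel → lozelast) adds -ast, so the same rule applies.
The other patterns: stems ending in -z double the final consonant and add -oth; stems ending in -w drop the final letter and add -al; stems ending in -i add -eka.
So fubfifil → fubfifilast.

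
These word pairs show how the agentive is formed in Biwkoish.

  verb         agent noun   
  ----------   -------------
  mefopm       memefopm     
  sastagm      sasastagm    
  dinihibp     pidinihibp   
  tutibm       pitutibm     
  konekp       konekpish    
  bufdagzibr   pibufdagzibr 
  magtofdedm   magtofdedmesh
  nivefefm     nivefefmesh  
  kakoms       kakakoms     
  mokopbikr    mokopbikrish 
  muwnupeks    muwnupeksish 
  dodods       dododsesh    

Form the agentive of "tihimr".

titihimr

"tihimr" has second-to-last letter 'm'. The one such stem in the data (kakoms → kakakoms) repeats the first consonant+vowel as a prefix (as do mefopm, sastagm), so the same rule applies.
So tihimr → titihimr.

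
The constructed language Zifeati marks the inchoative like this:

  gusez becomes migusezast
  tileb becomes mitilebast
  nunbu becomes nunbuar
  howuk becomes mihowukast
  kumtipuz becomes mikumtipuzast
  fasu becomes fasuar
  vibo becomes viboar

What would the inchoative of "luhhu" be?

"luhhu" ends in a vowel. The stems ending in a vowel (fasu → fasuar, nunbu → nunbuar, vibo → viboar) add -ar.
So luhhu → luhhuar.

luhhuar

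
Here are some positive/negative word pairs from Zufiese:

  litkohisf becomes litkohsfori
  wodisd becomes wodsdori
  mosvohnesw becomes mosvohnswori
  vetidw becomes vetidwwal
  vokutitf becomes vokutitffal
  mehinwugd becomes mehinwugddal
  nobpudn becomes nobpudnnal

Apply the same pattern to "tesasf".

"tesasf" has second-to-last letter 's'. The stems whose second-to-last letter is 's' (litkohisf → litkohsfori, wodisd → wodsdori, mosvohnesw → mosvohnswori) delete the last vowel and add -ori.
The other pattern: stems whose second-to-last letter is 'd', 'g' or 't' double the final consonant and add -al.
So tesasf → tessfori.

tessfori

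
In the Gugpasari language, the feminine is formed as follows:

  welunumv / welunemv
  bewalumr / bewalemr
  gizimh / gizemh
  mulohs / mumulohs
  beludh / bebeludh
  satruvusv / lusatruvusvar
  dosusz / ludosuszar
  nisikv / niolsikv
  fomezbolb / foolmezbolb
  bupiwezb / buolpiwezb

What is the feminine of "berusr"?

"berusr" has second-to-last letter 's'. The stems whose second-to-last letter is 's' (satruvusv → lusatruvusvar, dosusz → ludosuszar) add lu- … -ar around the stem.
The other patterns: stems whose second-to-last letter is 'm' change the last vowel to 'e'; stems whose second-to-last letter is 'd' or 'h' repeat the first consonant+vowel as a prefix; stems whose second-to-last letter is 'k', 'l' or 'z' insert -ol- after the first vowel.
So berusr → luberusrar.

luberusrar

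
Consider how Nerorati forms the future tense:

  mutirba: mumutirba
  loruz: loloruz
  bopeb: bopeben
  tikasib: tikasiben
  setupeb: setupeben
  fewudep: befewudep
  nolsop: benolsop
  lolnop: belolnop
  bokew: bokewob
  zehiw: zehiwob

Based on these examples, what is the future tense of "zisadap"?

bezisadap

bopeb and fewudep both have last vowel 'e' yet inflect differently (bopeben, befewudep), so the last vowel is not what conditions the rule; the final letter is.
"zisadap" ends in -p. The stems ending in -p (fewudep → befewudep, nolsop → benolsop, lolnop → belolnop) add the prefix be-.
So zisadap → bezisadap.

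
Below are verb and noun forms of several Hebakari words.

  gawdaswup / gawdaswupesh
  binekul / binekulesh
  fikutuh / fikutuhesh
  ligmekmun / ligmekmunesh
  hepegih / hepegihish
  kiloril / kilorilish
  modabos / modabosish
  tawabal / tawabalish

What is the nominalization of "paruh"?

fikutuh and hepegih both end in -h yet inflect differently (fikutuhesh, hepegihish), so the final letter is not what conditions the rule; the last vowel is.
"paruh" has last vowel 'u'. The stems whose last vowel is 'u' (gawdaswup → gawdaswupesh, binekul → binekulesh, fikutuh → fikutuhesh) add -esh.
So paruh → paruhesh.

paruhesh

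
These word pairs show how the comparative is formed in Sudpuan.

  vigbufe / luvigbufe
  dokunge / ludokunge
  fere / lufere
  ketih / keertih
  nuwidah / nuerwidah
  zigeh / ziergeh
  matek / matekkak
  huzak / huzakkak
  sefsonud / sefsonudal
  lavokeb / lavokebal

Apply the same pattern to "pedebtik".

pedebtikkak

"pedebtik" ends in -k. The stems ending in -k (matek → matekkak, huzak → huzakkak) double the final consonant and add -ak.
The other patterns: stems ending in -e add the prefix lu-; stems ending in -h insert -er- after the first vowel; stems ending in -b or -d add -al.
So pedebtik → pedebtikkak.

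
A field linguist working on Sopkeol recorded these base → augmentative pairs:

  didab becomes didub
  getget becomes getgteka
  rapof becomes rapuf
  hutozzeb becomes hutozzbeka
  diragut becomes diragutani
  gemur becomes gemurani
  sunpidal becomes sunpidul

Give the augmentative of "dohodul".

dohodulani

getget and diragut both end in -t yet inflect differently (getgteka, diragutani), so the final letter is not what conditions the rule; the last vowel is.
"dohodul" has last vowel 'u'. The stems whose last vowel is 'u' (diragut → diragutani, gemur → gemurani) add -ani.
So dohodul → dohodulani.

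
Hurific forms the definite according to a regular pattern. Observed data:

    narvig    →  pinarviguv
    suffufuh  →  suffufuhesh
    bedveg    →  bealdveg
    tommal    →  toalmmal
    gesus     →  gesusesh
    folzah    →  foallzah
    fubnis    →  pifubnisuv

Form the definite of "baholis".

fubnis and gesus both end in -s yet inflect differently (pifubnisuv, gesusesh), so the final letter is not what conditions the rule; the last vowel is.
"baholis" has last vowel 'i'. The stems whose last vowel is 'i' (narvig → pinarviguv, fubnis → pifubnisuv) add pi- … -uv around the stem.
The other patterns: stems whose last vowel is 'u' add -esh; stems whose last vowel is 'a' or 'e' insert -al- after the first vowel.
So baholis → pibaholisuv.

pibaholisuv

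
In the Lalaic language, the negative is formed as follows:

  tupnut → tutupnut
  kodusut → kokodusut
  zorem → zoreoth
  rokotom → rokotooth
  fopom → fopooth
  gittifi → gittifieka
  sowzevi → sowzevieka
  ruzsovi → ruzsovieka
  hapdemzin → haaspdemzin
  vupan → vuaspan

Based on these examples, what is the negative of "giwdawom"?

gittifi and hapdemzin both have last vowel 'i' yet inflect differently (gittifieka, haaspdemzin), so the last vowel is not what conditions the rule; the final letter is.
"giwdawom" ends in -m. The stems ending in -m (zorem → zoreoth, rokotom → rokotooth, fopom → fopooth) drop the final letter and add -oth.
The other patterns: stems ending in -t repeat the first consonant+vowel as a prefix; stems ending in -i add -eka; stems ending in -n insert -as- after the first vowel.
So giwdawom → giwdawooth.

giwdawooth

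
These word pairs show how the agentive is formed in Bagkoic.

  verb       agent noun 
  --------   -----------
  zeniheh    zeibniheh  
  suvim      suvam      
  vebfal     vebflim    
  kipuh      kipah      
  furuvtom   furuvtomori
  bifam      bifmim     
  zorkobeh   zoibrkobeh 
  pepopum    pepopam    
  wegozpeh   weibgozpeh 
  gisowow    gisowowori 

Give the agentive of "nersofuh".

nersofah

bifam and furuvtom both end in -m yet inflect differently (bifmim, furuvtomori), so the final letter is not what conditions the rule; the last vowel is.
"nersofuh" has last vowel 'u'. The stems whose last vowel is 'u' (pepopum → pepopam, kipuh → kipah) change the last vowel to 'a'.
So nersofuh → nersofah.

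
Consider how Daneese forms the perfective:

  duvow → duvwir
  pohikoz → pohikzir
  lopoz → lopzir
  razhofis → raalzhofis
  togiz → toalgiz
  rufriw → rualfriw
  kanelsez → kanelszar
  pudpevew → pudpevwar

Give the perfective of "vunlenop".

pohikoz and togiz both end in -z yet inflect differently (pohikzir, toalgiz), so the final letter is not what conditions the rule; the last vowel is.
"vunlenop" has last vowel 'o'. The stems whose last vowel is 'o' (duvow → duvwir, pohikoz → pohikzir, lopoz → lopzir) delete the last vowel and add -ir.
The other patterns: stems whose last vowel is 'i' insert -al- after the first vowel; stems whose last vowel is 'e' delete the last vowel and add -ar.
So vunlenop → vunlenpir.

vunlenpir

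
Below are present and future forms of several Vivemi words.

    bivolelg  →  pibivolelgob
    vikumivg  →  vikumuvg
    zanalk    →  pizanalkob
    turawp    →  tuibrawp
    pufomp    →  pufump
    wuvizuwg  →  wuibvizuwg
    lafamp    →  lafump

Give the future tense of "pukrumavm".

bivolelg and wuvizuwg both end in -g yet inflect differently (pibivolelgob, wuibvizuwg), so the final letter is not what conditions the rule; the second-to-last letter is.
"pukrumavm" has second-to-last letter 'v'. The one such stem in the data (vikumivg → vikumuvg) changes the last vowel to 'u' (as do lafamp, pufomp), so the same rule applies.
So pukrumavm → pukrumuvm.

pukrumuvm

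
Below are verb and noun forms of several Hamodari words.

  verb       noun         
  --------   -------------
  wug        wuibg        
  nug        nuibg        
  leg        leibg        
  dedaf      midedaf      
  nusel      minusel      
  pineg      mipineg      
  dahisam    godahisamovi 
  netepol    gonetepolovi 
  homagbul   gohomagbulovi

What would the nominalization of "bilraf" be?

mibilraf

"bilraf" has 2 vowels. The stems with 2 vowels (dedaf → midedaf, nusel → minusel, pineg → mipineg) add the prefix mi-.
The other patterns: stems with 1 vowel insert -ib- after the first vowel; stems with 3 vowels add go- … -ovi around the stem.
So bilraf → mibilraf.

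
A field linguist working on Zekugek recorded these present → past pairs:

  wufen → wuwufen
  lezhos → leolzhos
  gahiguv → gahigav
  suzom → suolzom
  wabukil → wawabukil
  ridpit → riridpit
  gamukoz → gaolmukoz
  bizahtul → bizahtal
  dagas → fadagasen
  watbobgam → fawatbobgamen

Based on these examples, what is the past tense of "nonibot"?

suzom and watbobgam both end in -m yet inflect differently (suolzom, fawatbobgamen), so the final letter is not what conditions the rule; the last vowel is.
"nonibot" has last vowel 'o'. The stems whose last vowel is 'o' (suzom → suolzom, gamukoz → gaolmukoz, lezhos → leolzhos) insert -ol- after the first vowel.
So nonibot → noolnibot.

noolnibot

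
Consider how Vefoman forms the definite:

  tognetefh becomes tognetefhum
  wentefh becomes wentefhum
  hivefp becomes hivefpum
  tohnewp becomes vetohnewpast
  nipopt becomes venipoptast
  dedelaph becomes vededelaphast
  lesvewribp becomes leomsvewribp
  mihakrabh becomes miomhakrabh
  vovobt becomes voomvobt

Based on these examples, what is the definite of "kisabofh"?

hivefp and tohnewp both end in -p yet inflect differently (hivefpum, vetohnewpast), so the final letter is not what conditions the rule; the second-to-last letter is.
"kisabofh" has second-to-last letter 'f'. The stems whose second-to-last letter is 'f' (tognetefh → tognetefhum, wentefh → wentefhum, hivefp → hivefpum) add -um.
The other patterns: stems whose second-to-last letter is 'p' or 'w' add ve- … -ast around the stem; stems whose second-to-last letter is 'b' insert -om- after the first vowel.
So kisabofh → kisabofhum.

kisabofhum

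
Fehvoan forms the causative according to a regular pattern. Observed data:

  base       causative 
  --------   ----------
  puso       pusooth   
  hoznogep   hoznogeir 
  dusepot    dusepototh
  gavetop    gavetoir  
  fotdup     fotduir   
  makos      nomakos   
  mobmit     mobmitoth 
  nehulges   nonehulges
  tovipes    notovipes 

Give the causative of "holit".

"holit" ends in -t. The stems ending in -t (mobmit → mobmitoth, dusepot → dusepototh) add -oth.
So holit → holitoth.

holitoth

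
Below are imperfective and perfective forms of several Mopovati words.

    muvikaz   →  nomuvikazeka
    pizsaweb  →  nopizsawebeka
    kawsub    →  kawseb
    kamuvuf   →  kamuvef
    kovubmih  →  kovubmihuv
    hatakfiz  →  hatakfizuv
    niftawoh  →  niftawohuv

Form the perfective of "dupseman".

nodupsemaneka

pizsaweb and kawsub both end in -b yet inflect differently (nopizsawebeka, kawseb), so the final letter is not what conditions the rule; the last vowel is.
"dupseman" has last vowel 'a'. The one such stem in the data (muvikaz → nomuvikazeka) adds no- … -eka around the stem, so the same rule applies.
So dupseman → nodupsemaneka.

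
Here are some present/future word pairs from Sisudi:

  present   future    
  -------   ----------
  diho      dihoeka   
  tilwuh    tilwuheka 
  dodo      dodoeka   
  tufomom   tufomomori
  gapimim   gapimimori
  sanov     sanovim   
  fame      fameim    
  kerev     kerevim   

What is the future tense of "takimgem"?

"takimgem" ends in -m. The stems ending in -m (gapimim → gapimimori, tufomom → tufomomori) add -ori.
So takimgem → takimgemori.

takimgemori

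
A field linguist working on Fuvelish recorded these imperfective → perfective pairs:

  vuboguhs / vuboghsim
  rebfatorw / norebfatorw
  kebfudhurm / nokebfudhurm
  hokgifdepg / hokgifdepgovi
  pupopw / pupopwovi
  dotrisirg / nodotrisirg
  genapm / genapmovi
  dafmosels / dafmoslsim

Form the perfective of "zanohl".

"zanohl" has second-to-last letter 'h'. The one such stem in the data (vuboguhs → vuboghsim) deletes the last vowel and adds -im (as does dafmosels), so the same rule applies.
The other patterns: stems whose second-to-last letter is 'p' add -ovi; stems whose second-to-last letter is 'r' add the prefix no-.
So zanohl → zanhlim.

zanhlim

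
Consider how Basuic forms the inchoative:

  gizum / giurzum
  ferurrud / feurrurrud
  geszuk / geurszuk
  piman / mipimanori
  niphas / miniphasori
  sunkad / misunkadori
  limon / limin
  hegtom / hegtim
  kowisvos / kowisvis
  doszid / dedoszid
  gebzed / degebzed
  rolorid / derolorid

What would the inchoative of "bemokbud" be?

ferurrud and sunkad both end in -d yet inflect differently (feurrurrud, misunkadori), so the final letter is not what conditions the rule; the last vowel is.
"bemokbud" has last vowel 'u'. The stems whose last vowel is 'u' (gizum → giurzum, ferurrud → feurrurrud, geszuk → geurszuk) insert -ur- after the first vowel.
The other patterns: stems whose last vowel is 'a' add mi- … -ori around the stem; stems whose last vowel is 'o' change the last vowel to 'i'; stems whose last vowel is 'e' or 'i' add the prefix de-.
So bemokbud → beurmokbud.

beurmokbud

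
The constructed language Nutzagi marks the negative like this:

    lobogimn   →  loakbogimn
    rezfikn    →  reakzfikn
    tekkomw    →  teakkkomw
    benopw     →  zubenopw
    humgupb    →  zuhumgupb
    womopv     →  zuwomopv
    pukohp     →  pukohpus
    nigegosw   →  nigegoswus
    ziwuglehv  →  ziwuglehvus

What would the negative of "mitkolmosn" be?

mitkolmosnus

"mitkolmosn" has second-to-last letter 's'. The one such stem in the data (nigegosw → nigegoswus) adds -us, so the same rule applies.
The other patterns: stems whose second-to-last letter is 'k' or 'm' insert -ak- after the first vowel; stems whose second-to-last letter is 'p' add the prefix zu-.
So mitkolmosn → mitkolmosnus.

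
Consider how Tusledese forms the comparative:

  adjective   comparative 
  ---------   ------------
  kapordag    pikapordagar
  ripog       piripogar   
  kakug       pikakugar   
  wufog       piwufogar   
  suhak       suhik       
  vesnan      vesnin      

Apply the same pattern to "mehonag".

kapordag and suhak both have last vowel 'a' yet inflect differently (pikapordagar, suhik), so the last vowel is not what conditions the rule; the final letter is.
"mehonag" ends in -g. The stems ending in -g (kapordag → pikapordagar, ripog → piripogar, kakug → pikakugar) add pi- … -ar around the stem.
The other pattern: stems ending in -k or -n change the last vowel to 'i'.
So mehonag → pimehonagar.

pimehonagar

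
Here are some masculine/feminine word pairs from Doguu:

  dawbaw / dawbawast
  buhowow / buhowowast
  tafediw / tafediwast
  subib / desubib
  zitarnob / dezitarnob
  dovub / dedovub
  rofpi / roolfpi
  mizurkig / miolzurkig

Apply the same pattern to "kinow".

tafediw and subib both have last vowel 'i' yet inflect differently (tafediwast, desubib), so the last vowel is not what conditions the rule; the final letter is.
"kinow" ends in -w. The stems ending in -w (dawbaw → dawbawast, buhowow → buhowowast, tafediw → tafediwast) add -ast.
So kinow → kinowast.

kinowast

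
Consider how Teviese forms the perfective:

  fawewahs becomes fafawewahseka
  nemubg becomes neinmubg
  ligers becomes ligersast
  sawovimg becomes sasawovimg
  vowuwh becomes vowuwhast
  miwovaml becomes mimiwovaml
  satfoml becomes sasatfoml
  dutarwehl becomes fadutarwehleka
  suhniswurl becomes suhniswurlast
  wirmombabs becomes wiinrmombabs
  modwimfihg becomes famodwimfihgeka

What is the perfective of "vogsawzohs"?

favogsawzohseka

dutarwehl and satfoml both end in -l yet inflect differently (fadutarwehleka, sasatfoml), so the final letter is not what conditions the rule; the second-to-last letter is.
"vogsawzohs" has second-to-last letter 'h'. The stems whose second-to-last letter is 'h' (modwimfihg → famodwimfihgeka, fawewahs → fafawewahseka, dutarwehl → fadutarwehleka) add fa- … -eka around the stem.
So vogsawzohs → favogsawzohseka.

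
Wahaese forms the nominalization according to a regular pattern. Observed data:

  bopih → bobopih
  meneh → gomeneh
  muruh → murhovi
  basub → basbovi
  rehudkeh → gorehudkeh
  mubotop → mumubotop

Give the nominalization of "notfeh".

rehudkeh and muruh both end in -h yet inflect differently (gorehudkeh, murhovi), so the final letter is not what conditions the rule; the last vowel is.
"notfeh" has last vowel 'e'. The stems whose last vowel is 'e' (rehudkeh → gorehudkeh, meneh → gomeneh) add the prefix go-.
So notfeh → gonotfeh.

gonotfeh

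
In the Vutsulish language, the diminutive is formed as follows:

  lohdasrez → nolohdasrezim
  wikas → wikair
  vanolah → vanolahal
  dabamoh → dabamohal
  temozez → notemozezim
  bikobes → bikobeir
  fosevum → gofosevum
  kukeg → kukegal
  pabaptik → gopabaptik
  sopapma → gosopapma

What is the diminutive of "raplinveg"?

bikobes and lohdasrez both have last vowel 'e' yet inflect differently (bikobeir, nolohdasrezim), so the last vowel is not what conditions the rule; the final letter is.
"raplinveg" ends in -g. The one such stem in the data (kukeg → kukegal) adds -al, so the same rule applies.
The other patterns: stems ending in -s drop the final letter and add -ir; stems ending in -z add no- … -im around the stem; stems ending in -a, -k or -m add the prefix go-.
So raplinveg → raplinvegal.

raplinvegal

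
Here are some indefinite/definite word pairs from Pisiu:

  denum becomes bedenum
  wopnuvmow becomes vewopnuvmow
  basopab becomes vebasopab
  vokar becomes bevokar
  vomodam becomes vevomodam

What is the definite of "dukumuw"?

vomodam and denum both end in -m yet inflect differently (vevomodam, bedenum), so the final letter is not what conditions the rule; the number of vowels is.
"dukumuw" has 3 vowels. The stems with 3 vowels (wopnuvmow → vewopnuvmow, basopab → vebasopab, vomodam → vevomodam) add the prefix ve-.
So dukumuw → vedukumuw.

vedukumuw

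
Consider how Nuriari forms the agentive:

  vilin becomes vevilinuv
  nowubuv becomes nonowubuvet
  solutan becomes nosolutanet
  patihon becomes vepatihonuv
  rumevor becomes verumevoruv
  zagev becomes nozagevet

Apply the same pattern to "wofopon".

vewofoponuv

patihon and solutan both end in -n yet inflect differently (vepatihonuv, nosolutanet), so the final letter is not what conditions the rule; the last vowel is.
"wofopon" has last vowel 'o'. The stems whose last vowel is 'o' (rumevor → verumevoruv, patihon → vepatihonuv) add ve- … -uv around the stem.
So wofopon → vewofoponuv.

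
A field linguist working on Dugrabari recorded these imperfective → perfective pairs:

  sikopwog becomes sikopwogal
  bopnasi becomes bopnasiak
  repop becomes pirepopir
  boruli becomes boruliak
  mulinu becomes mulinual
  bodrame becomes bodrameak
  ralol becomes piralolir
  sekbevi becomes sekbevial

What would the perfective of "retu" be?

bopnasi and sekbevi both end in -i yet inflect differently (bopnasiak, sekbevial), so the final letter is not what conditions the rule; the first letter is.
"retu" begins with r-. The stems beginning with r- (ralol → piralolir, repop → pirepopir) add pi- … -ir around the stem.
The other patterns: stems beginning with b- add -ak; stems beginning with m- or s- add -al.
So retu → piretuir.

piretuir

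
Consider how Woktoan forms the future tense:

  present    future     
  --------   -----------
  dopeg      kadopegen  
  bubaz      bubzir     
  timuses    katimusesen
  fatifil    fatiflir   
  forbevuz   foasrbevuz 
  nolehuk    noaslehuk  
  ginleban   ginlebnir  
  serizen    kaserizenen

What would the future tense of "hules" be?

kahulesen

serizen and ginleban both end in -n yet inflect differently (kaserizenen, ginlebnir), so the final letter is not what conditions the rule; the last vowel is.
"hules" has last vowel 'e'. The stems whose last vowel is 'e' (dopeg → kadopegen, timuses → katimusesen, serizen → kaserizenen) add ka- … -en around the stem.
So hules → kahulesen.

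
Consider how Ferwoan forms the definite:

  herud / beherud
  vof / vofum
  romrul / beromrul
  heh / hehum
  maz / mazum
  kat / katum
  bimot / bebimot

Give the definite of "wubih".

"wubih" has 2 vowels. The stems with 2 vowels (herud → beherud, bimot → bebimot, romrul → beromrul) add the prefix be-.
So wubih → bewubih.

bewubih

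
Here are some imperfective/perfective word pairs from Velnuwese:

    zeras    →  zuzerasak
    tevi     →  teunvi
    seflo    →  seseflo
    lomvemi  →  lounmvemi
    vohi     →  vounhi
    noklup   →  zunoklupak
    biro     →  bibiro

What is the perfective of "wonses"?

zuwonsesak

"wonses" ends in -s. The one such stem in the data (zeras → zuzerasak) adds zu- … -ak around the stem, so the same rule applies.
The other patterns: stems ending in -o repeat the first consonant+vowel as a prefix; stems ending in -i insert -un- after the first vowel.
So wonses → zuwonsesak.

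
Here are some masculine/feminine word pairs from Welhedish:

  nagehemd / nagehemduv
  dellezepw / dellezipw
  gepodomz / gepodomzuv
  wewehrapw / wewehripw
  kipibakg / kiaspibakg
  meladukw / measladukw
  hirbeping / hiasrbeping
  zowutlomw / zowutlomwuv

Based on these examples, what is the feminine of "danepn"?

danipn

zowutlomw and wewehrapw both end in -w yet inflect differently (zowutlomwuv, wewehripw), so the final letter is not what conditions the rule; the second-to-last letter is.
"danepn" has second-to-last letter 'p'. The stems whose second-to-last letter is 'p' (wewehrapw → wewehripw, dellezepw → dellezipw) change the last vowel to 'i'.
The other patterns: stems whose second-to-last letter is 'm' add -uv; stems whose second-to-last letter is 'k' or 'n' insert -as- after the first vowel.
So danepn → danipn.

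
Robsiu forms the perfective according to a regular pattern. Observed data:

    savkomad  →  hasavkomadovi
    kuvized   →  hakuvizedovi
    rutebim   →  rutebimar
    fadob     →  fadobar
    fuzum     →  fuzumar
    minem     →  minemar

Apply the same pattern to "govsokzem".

kuvized and minem both have last vowel 'e' yet inflect differently (hakuvizedovi, minemar), so the last vowel is not what conditions the rule; the final letter is.
"govsokzem" ends in -m. The stems ending in -m (rutebim → rutebimar, fuzum → fuzumar, minem → minemar) add -ar.
The other pattern: stems ending in -d add ha- … -ovi around the stem.
So govsokzem → govsokzemar.

govsokzemar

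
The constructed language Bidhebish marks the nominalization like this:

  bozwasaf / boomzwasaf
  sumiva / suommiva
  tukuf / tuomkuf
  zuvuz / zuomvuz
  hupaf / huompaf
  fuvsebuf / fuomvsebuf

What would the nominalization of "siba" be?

siomba

Every pair shown (bozwasaf → boomzwasaf, sumiva → suommiva, tukuf → tuomkuf, …) follows the same rule: insert -om- after the first vowel.
So siba → siomba.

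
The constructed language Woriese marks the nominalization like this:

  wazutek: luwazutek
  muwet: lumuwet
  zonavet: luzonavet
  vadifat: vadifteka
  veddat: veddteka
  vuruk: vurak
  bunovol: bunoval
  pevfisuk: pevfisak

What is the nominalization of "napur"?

muwet and vadifat both end in -t yet inflect differently (lumuwet, vadifteka), so the final letter is not what conditions the rule; the last vowel is.
"napur" has last vowel 'u'. The stems whose last vowel is 'u' (vuruk → vurak, pevfisuk → pevfisak) change the last vowel to 'a'.
So napur → napar.

napar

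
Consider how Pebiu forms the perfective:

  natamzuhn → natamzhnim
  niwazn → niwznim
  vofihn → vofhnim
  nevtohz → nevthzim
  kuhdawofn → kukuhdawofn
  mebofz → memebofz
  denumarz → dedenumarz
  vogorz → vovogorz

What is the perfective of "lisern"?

"lisern" has second-to-last letter 'r'. The stems whose second-to-last letter is 'r' (denumarz → dedenumarz, vogorz → vovogorz) repeat the first consonant+vowel as a prefix.
The other pattern: stems whose second-to-last letter is 'h' or 'z' delete the last vowel and add -im.
So lisern → lilisern.

lilisern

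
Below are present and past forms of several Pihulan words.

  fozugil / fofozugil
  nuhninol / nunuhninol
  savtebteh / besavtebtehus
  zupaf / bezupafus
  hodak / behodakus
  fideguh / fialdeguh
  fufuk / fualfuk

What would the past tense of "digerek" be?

"digerek" has last vowel 'e'. The one such stem in the data (savtebteh → besavtebtehus) adds be- … -us around the stem, so the same rule applies.
So digerek → bedigerekus.

bedigerekus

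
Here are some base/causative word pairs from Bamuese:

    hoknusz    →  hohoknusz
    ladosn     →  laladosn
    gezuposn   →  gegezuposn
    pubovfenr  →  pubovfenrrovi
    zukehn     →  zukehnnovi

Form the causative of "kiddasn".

ladosn and zukehn both end in -n yet inflect differently (laladosn, zukehnnovi), so the final letter is not what conditions the rule; the second-to-last letter is.
"kiddasn" has second-to-last letter 's'. The stems whose second-to-last letter is 's' (hoknusz → hohoknusz, ladosn → laladosn, gezuposn → gegezuposn) repeat the first consonant+vowel as a prefix.
The other pattern: stems whose second-to-last letter is 'h' or 'n' double the final consonant and add -ovi.
So kiddasn → kikiddasn.

kikiddasn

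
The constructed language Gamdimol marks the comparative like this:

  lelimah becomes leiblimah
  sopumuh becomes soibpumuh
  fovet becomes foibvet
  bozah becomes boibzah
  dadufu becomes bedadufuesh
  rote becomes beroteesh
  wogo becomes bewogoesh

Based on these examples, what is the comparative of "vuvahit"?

vuibvahit

sopumuh and dadufu both have last vowel 'u' yet inflect differently (soibpumuh, bedadufuesh), so the last vowel is not what conditions the rule; whether the stem ends in a vowel or a consonant is.
"vuvahit" ends in a consonant. The stems ending in a consonant (lelimah → leiblimah, sopumuh → soibpumuh, fovet → foibvet) insert -ib- after the first vowel.
So vuvahit → vuibvahit.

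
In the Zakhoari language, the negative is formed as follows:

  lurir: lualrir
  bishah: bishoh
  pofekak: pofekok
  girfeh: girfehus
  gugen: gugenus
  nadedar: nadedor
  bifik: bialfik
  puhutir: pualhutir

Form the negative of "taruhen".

taruhenus

bishah and girfeh both end in -h yet inflect differently (bishoh, girfehus), so the final letter is not what conditions the rule; the last vowel is.
"taruhen" has last vowel 'e'. The stems whose last vowel is 'e' (girfeh → girfehus, gugen → gugenus) add -us.
So taruhen → taruhenus.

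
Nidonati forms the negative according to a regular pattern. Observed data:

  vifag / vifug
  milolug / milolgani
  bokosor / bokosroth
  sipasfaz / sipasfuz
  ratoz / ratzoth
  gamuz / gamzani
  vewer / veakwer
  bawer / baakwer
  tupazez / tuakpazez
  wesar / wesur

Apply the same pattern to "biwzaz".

ratoz and sipasfaz both end in -z yet inflect differently (ratzoth, sipasfuz), so the final letter is not what conditions the rule; the last vowel is.
"biwzaz" has last vowel 'a'. The stems whose last vowel is 'a' (vifag → vifug, sipasfaz → sipasfuz, wesar → wesur) change the last vowel to 'u'.
The other patterns: stems whose last vowel is 'o' delete the last vowel and add -oth; stems whose last vowel is 'u' delete the last vowel and add -ani; stems whose last vowel is 'e' insert -ak- after the first vowel.
So biwzaz → biwzuz.

biwzuz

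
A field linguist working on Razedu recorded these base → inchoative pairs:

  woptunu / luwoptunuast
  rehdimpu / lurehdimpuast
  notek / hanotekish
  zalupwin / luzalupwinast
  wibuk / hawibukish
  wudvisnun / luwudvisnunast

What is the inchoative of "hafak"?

hahafakish

"hafak" ends in -k. The stems ending in -k (wibuk → hawibukish, notek → hanotekish) add ha- … -ish around the stem.
The other pattern: stems ending in -n or -u add lu- … -ast around the stem.
So hafak → hahafakish.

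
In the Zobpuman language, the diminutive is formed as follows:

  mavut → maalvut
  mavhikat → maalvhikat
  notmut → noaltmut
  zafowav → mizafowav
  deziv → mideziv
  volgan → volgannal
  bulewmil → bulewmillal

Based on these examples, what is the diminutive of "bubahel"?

bubahellal

mavhikat and zafowav both have last vowel 'a' yet inflect differently (maalvhikat, mizafowav), so the last vowel is not what conditions the rule; the final letter is.
"bubahel" ends in -l. The one such stem in the data (bulewmil → bulewmillal) doubles the final consonant and adds -al (as does volgan), so the same rule applies.
The other patterns: stems ending in -t insert -al- after the first vowel; stems ending in -v add the prefix mi-.
So bubahel → bubahellal.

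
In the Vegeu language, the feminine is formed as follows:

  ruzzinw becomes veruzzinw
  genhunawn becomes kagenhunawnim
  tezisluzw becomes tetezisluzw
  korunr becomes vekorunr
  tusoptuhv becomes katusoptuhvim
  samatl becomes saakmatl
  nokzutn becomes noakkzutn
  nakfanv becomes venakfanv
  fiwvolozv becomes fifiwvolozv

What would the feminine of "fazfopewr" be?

ruzzinw and tezisluzw both end in -w yet inflect differently (veruzzinw, tetezisluzw), so the final letter is not what conditions the rule; the second-to-last letter is.
"fazfopewr" has second-to-last letter 'w'. The one such stem in the data (genhunawn → kagenhunawnim) adds ka- … -im around the stem, so the same rule applies.
So fazfopewr → kafazfopewrim.

kafazfopewrim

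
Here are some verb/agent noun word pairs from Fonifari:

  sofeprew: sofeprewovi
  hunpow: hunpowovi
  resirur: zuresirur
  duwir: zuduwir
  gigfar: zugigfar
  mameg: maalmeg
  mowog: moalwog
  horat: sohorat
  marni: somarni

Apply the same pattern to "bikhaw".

sofeprew and mameg both have last vowel 'e' yet inflect differently (sofeprewovi, maalmeg), so the last vowel is not what conditions the rule; the final letter is.
"bikhaw" ends in -w. The stems ending in -w (sofeprew → sofeprewovi, hunpow → hunpowovi) add -ovi.
So bikhaw → bikhawovi.

bikhawovi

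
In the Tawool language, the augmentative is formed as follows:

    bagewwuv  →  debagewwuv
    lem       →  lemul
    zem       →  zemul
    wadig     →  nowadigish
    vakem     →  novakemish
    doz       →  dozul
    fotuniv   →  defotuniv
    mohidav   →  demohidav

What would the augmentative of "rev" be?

"rev" has 1 vowel. The stems with 1 vowel (doz → dozul, zem → zemul, lem → lemul) add -ul.
The other patterns: stems with 2 vowels add no- … -ish around the stem; stems with 3 vowels add the prefix de-.
So rev → revul.

revul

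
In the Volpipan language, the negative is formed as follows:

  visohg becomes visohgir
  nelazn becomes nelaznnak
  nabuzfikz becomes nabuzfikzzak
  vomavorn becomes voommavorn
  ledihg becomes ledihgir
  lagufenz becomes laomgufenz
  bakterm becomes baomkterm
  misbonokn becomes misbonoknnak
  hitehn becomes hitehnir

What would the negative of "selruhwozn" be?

selruhwoznnak

"selruhwozn" has second-to-last letter 'z'. The one such stem in the data (nelazn → nelaznnak) doubles the final consonant and adds -ak (as do misbonokn, nabuzfikz), so the same rule applies.
So selruhwozn → selruhwoznnak.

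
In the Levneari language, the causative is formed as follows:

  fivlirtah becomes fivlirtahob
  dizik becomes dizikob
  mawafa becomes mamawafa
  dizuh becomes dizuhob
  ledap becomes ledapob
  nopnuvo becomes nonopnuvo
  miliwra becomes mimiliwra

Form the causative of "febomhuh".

febomhuhob

"febomhuh" ends in a consonant. The stems ending in a consonant (dizuh → dizuhob, fivlirtah → fivlirtahob, dizik → dizikob) add -ob.
The other pattern: stems ending in a vowel repeat the first consonant+vowel as a prefix.
So febomhuh → febomhuhob.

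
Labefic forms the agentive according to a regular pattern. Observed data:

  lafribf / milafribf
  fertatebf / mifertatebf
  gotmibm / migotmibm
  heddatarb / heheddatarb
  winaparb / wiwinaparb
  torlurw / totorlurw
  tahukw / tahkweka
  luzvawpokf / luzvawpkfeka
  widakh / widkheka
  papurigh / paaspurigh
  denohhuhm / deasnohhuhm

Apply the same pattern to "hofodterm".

"hofodterm" has second-to-last letter 'r'. The stems whose second-to-last letter is 'r' (heddatarb → heheddatarb, winaparb → wiwinaparb, torlurw → totorlurw) repeat the first consonant+vowel as a prefix.
So hofodterm → hohofodterm.

hohofodterm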